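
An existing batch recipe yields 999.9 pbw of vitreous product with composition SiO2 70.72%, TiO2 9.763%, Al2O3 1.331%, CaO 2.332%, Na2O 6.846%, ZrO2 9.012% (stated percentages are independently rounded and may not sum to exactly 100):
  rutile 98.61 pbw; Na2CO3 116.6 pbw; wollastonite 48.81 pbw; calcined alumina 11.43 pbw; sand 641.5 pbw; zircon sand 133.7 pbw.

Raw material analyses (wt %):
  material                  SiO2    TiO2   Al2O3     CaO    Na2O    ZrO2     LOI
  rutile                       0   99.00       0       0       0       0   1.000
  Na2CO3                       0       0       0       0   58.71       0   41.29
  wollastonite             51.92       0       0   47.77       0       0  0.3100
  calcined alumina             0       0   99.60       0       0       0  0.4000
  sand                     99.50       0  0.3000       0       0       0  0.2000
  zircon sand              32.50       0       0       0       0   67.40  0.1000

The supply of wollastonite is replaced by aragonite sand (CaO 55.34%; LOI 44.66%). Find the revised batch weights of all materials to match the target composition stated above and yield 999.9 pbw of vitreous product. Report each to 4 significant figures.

Revised batch per 999.9 pbw vitreous product:
  rutile: 98.61 pbw
  Na2CO3: 116.6 pbw
  aragonite sand: 42.14 pbw
  calcined alumina: 11.35 pbw
  sand: 667.0 pbw
  zircon sand: 133.7 pbw
Total batch = 1069 pbw; LOI loss = 69.46 pbw

Working values are shown with 4-significant-digit rounding between the steps; each numeric step runs at full float precision from first step to last. Every reported result takes just one rounding. Derived quantities, including the totals, LOI, net glass mass, six oxide percentages, yield, are computed from the weighed amounts at 999.9 pbw of glass in full precision as quoted within either problem or answer.
Target masses of each oxide per 999.9 pbw vitreous product:
  SiO2: 70.72% × 999.9 = 707.1 pbw
  TiO2: 9.763% × 999.9 = 97.62 pbw
  Al2O3: 1.331% × 999.9 = 13.31 pbw
  CaO: 2.332% × 999.9 = 23.32 pbw
  Na2O: 6.846% × 999.9 = 68.45 pbw
  ZrO2: 9.012% × 999.9 = 90.11 pbw
Verifying the oxide balance working from each reported weight, relative to the basis at hand (every target is met by its sum net of answer rounding effects):
  SiO2: 667.0·0.9950 + 133.7·0.3250 = 707.1 pbw (target 707.1 pbw)
  TiO2: 98.61·0.9900 = 97.62 pbw (target 97.62 pbw)
  Al2O3: 11.35·0.9960 + 667.0·0.003000 = 13.31 pbw (target 13.31 pbw)
  CaO: 42.14·0.5534 = 23.32 pbw (target 23.32 pbw)
  Na2O: 116.6·0.5871 = 68.46 pbw (target 68.45 pbw)
  ZrO2: 133.7·0.6740 = 90.11 pbw (target 90.11 pbw)
Glass-mass closure: Σ batch − LOI loss = 999.9 pbw (per-oxide target masses sum to 999.9 pbw; the stated basis being 999.9 pbw — differing by rounding only).
Summing the batch: Σ batch = 1069 pbw; ignition loss, Σ(batch × LOI) = 69.46 pbw; as yield: glass ÷ batch → 93.50%.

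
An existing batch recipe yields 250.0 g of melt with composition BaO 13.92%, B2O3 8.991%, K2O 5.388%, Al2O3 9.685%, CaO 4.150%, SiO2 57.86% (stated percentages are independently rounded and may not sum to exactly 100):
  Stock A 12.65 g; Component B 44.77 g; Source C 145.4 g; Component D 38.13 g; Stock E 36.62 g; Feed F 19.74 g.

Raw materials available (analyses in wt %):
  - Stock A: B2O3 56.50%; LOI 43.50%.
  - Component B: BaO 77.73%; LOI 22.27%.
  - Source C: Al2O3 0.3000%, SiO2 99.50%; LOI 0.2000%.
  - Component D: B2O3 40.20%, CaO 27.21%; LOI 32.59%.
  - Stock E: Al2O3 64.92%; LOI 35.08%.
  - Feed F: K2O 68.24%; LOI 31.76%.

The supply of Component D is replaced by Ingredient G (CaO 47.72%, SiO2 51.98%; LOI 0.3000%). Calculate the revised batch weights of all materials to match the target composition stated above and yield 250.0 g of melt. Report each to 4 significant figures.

Revised batch per 250.0 g melt:
  Stock A: 39.78 g
  Component B: 44.77 g
  Source C: 134.0 g
  Ingredient G: 21.74 g
  Stock E: 36.68 g
  Feed F: 19.74 g
Total batch = 296.7 g; LOI loss = 46.74 g

Working values appear rounded to 4 significant figures as written; each numeric step keeps exact precision throughout; each reported figure is rounded once only. All derived quantities (yield, ignition loss, net glass mass, six oxide percentages, totals) are re-derived in exact precision using the weight values at 250.0 g of glass, as quoted within problem or answer.
Oxide-by-oxide targets in 250.0 g melt:
  BaO: 13.92% × 250.0 = 34.80 g
  B2O3: 8.991% × 250.0 = 22.48 g
  K2O: 5.388% × 250.0 = 13.47 g
  Al2O3: 9.685% × 250.0 = 24.21 g
  CaO: 4.150% × 250.0 = 10.38 g
  SiO2: 57.86% × 250.0 = 144.6 g
Per-oxide balance check from the weights as reported, under the basis named above (summed amounts equal target values inside rounding margins):
  BaO: 44.77·0.7773 = 34.80 g (target 34.80 g)
  B2O3: 39.78·0.5650 = 22.48 g (target 22.48 g)
  K2O: 19.74·0.6824 = 13.47 g (target 13.47 g)
  Al2O3: 134.0·0.003000 + 36.68·0.6492 = 24.21 g (target 24.21 g)
  CaO: 21.74·0.4772 = 10.37 g (target 10.38 g)
  SiO2: 134.0·0.9950 + 21.74·0.5198 = 144.6 g (target 144.6 g)
Glass-mass closure: batch Σ − ignition loss = 250.0 g (the targets, summed, come to 250.0 g; against the stated basis, 250.0 g — gaps are rounding artifacts).
Adding the batch up: Σ batch = 296.7 g; the LOI term Σ batch·LOI equals 46.74 g; glass ÷ batch gives a yield of 84.25%.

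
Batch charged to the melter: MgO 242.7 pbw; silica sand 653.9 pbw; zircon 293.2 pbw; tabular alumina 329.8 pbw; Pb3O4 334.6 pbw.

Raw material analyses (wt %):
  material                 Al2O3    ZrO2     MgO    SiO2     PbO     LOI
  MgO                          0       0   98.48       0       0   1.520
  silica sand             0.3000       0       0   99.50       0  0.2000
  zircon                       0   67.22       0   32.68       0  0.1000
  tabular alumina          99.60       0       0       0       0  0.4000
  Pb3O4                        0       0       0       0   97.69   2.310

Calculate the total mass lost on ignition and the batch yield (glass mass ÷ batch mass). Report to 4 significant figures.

The intermediate values are displayed rounded to 4 significant figures alongside each step; full float precision is kept in all steps — a single rounding completes each reported figure; the derived quantities, including yield, five oxide percentages, the totals, glass mass, LOI, are computed starting from the weights on 1840 pbw of glass at full precision precisely as stated by the problem or answer text.
Per-material ignition loss:
  MgO: 242.7 × 0.01520 = 3.689 pbw
  silica sand: 653.9 × 0.002000 = 1.308 pbw
  zircon: 293.2 × 0.001000 = 0.2932 pbw
  tabular alumina: 329.8 × 0.004000 = 1.319 pbw
  Pb3O4: 334.6 × 0.02310 = 7.729 pbw
Total LOI = 14.34 pbw
Glass = batch − LOI = 1854 − 14.34 = 1840 pbw

LOI loss = 14.34 pbw; glass = 1840 pbw; yield = 99.23%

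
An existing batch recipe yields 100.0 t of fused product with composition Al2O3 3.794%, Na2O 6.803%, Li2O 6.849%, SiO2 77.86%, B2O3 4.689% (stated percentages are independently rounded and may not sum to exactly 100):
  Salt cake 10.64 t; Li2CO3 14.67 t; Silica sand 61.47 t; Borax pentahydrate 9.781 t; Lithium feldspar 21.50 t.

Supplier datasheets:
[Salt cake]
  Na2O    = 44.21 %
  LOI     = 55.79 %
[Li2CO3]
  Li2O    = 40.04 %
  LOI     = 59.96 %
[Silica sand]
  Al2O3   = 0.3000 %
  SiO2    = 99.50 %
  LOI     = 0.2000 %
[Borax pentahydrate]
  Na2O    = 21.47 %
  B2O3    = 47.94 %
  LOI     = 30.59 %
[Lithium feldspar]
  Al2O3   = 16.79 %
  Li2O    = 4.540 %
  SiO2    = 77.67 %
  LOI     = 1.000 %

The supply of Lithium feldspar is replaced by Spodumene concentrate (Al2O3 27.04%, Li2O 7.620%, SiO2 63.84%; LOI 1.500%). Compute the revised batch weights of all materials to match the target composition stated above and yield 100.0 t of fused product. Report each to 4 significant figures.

Values along the way are printed with 4-significant-figure rounding as written — the whole derivation carries full precision through the solve — a single rounding yields each reported number — the derived quantities (five oxide percentages, net glass mass, the totals, LOI, the yield) are recomputed from the batch weights on 100.0 t of glass at full precision, as written in problem or answer.
Oxide-by-oxide targets in 100.0 t fused product:
  Al2O3: 3.794% × 100.0 = 3.794 t
  Na2O: 6.803% × 100.0 = 6.803 t
  Li2O: 6.849% × 100.0 = 6.849 t
  SiO2: 77.86% × 100.0 = 77.86 t
  B2O3: 4.689% × 100.0 = 4.689 t
Balance tally, oxide-wise, from the weights as reported, under the basis named above (oxide sums agree with the targets up to rounding of the answer):
  Al2O3: 69.75·0.003000 + 13.26·0.2704 = 3.795 t (target 3.794 t)
  Na2O: 10.64·0.4421 + 9.781·0.2147 = 6.804 t (target 6.803 t)
  Li2O: 14.58·0.4004 + 13.26·0.07620 = 6.848 t (target 6.849 t)
  SiO2: 69.75·0.9950 + 13.26·0.6384 = 77.87 t (target 77.86 t)
  B2O3: 9.781·0.4794 = 4.689 t (target 4.689 t)
Glass-mass bookkeeping: batch Σ − ignition loss = 100.0 t (per-oxide target masses sum to 100.0 t; against the stated basis, 100.0 t — a pure rounding effect).
Summing the batch: Σ batch = 118.0 t; LOI removed, Σ of batch·LOI: 18.01 t; as yield: glass ÷ batch → 84.74%.

Revised batch per 100.0 t fused product:
  Salt cake: 10.64 t
  Li2CO3: 14.58 t
  Silica sand: 69.75 t
  Borax pentahydrate: 9.781 t
  Spodumene concentrate: 13.26 t
Total batch = 118.0 t; LOI loss = 18.01 t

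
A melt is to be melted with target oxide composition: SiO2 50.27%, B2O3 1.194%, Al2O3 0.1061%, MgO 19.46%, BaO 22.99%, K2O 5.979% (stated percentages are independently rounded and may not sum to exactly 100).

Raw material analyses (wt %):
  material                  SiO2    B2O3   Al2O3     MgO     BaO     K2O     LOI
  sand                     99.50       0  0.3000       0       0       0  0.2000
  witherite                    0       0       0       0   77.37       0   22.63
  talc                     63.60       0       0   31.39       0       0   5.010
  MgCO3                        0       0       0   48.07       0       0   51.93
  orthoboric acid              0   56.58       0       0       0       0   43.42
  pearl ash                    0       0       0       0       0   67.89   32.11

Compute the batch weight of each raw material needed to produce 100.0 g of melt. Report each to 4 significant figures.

The working math maintains full float precision in every operation — values along the way are displayed (rounded to 4 significant figures) between the steps. Each reported figure is rounded only once; derived quantities (six oxide percentages, yield, net glass mass, totals, LOI) are computed in full precision from the batch weights for 100.0 g of glass, as written in problem or answer.
Target oxide masses per 100.0 g melt:
  SiO2: 50.27% × 100.0 = 50.27 g
  B2O3: 1.194% × 100.0 = 1.194 g
  Al2O3: 0.1061% × 100.0 = 0.1061 g
  MgO: 19.46% × 100.0 = 19.46 g
  BaO: 22.99% × 100.0 = 22.99 g
  K2O: 5.979% × 100.0 = 5.979 g
Sums-versus-targets review from the weights as reported, under the basis named above (each sum matches its target mass net of answer rounding effects):
  SiO2: 35.37·0.9950 + 23.71·0.6360 = 50.27 g (target 50.27 g)
  B2O3: 2.110·0.5658 = 1.194 g (target 1.194 g)
  Al2O3: 35.37·0.003000 = 0.1061 g (target 0.1061 g)
  MgO: 23.71·0.3139 + 25.00·0.4807 = 19.46 g (target 19.46 g)
  BaO: 29.71·0.7737 = 22.99 g (target 22.99 g)
  K2O: 8.807·0.6789 = 5.979 g (target 5.979 g)
Glass-mass bookkeeping: whole batch net of LOI = 100.0 g (the targets, summed, come to 100.0 g; stated basis 100.0 g — a pure rounding effect).
Batch total: Σ batch = 124.7 g; LOI loss = Σ batch·LOI = 24.71 g; the yield ratio, glass ÷ batch: 80.19%.

Batch per 100.0 g melt:
  sand: 35.37 g
  witherite: 29.71 g
  talc: 23.71 g
  MgCO3: 25.00 g
  orthoboric acid: 2.110 g
  pearl ash: 8.807 g
Total batch = 124.7 g; LOI loss = 24.71 g; yield = 80.19%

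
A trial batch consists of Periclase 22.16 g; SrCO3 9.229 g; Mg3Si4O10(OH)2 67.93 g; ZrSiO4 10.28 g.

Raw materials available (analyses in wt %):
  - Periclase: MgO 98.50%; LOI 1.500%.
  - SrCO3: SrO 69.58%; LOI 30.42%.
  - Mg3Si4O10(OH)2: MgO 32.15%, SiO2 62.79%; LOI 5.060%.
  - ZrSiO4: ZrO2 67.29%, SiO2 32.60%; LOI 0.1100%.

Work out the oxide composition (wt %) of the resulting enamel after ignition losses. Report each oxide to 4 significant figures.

All internal work keeps full precision from first step to last — mid-chain values are printed rounded to 4 significant figures between the steps. Each reported number carries a single rounding. The derived quantities (totals, the four compositions, the yield, glass mass, ignition loss) are re-derived from the batch weights per 103.0 g of glass in exact precision as written in the problem or the answer.
Per-oxide mass from batch:
  SrO: 9.229·0.6958 = 6.422 g
  MgO: 22.16·0.9850 + 67.93·0.3215 = 43.67 g
  ZrO2: 10.28·0.6729 = 6.917 g
  SiO2: 67.93·0.6279 + 10.28·0.3260 = 46.00 g
LOI: 22.16·0.01500 + 9.229·0.3042 + 67.93·0.05060 + 10.28·0.001100 = 6.588 g
Resulting glass, batch − LOI: 109.6 − 6.588 = 103.0 g (matching Σ of the oxides)
oxide / glass × 100 gives the wt %

Glass mass = 103.0 g (batch 109.6 − LOI 6.588).
Composition: SrO 6.234%, MgO 42.39%, ZrO2 6.715%, SiO2 44.66%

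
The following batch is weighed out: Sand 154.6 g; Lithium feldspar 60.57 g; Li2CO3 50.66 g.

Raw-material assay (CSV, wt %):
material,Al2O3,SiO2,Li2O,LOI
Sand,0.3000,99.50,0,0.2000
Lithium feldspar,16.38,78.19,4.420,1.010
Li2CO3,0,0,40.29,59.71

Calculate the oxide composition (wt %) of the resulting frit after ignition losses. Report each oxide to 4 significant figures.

Glass mass = 234.7 g (batch 265.8 − LOI 31.17).
Composition: Al2O3 4.426%, SiO2 85.74%, Li2O 9.839%

Working values are displayed with 4-significant-figure rounding across the worked steps; each numeric step keeps exact precision through the solve — each reported result is rounded once only — all derived quantities (LOI, three oxide percentages, net glass mass, yield, totals) are computed from the weighed amounts per 234.7 g of glass in full float precision as set out in question or answer.
Oxide-by-oxide delivered mass:
  Al2O3: 154.6·0.003000 + 60.57·0.1638 = 10.39 g
  SiO2: 154.6·0.9950 + 60.57·0.7819 = 201.2 g
  Li2O: 60.57·0.04420 + 50.66·0.4029 = 23.09 g
LOI: 154.6·0.002000 + 60.57·0.01010 + 50.66·0.5971 = 31.17 g
Net of LOI, the glass mass = 265.8 − 31.17 = 234.7 g (consistent with Σ oxide mass)
percent by weight: oxide/glass ×100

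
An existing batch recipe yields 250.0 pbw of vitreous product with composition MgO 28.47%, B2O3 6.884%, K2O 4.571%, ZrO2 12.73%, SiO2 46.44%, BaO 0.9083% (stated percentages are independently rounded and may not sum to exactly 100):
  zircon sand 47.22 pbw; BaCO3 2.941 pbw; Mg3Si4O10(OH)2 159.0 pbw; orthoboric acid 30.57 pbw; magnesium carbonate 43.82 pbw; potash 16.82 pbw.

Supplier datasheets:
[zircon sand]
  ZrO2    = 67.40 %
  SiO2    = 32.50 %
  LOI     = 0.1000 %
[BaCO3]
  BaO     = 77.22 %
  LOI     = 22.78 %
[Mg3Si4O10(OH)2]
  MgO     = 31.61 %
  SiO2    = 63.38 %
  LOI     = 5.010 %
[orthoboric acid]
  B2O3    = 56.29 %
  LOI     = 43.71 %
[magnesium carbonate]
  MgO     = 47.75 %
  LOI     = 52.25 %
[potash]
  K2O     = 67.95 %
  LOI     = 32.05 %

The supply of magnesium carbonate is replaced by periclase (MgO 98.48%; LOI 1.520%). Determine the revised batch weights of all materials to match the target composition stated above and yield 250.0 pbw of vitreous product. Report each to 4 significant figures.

Every computation holds full precision through every step — the intermediate values appear (rounded to 4 significant digits) in the printout. Every reported result is rounded exactly once; the derived quantities are recomputed in full precision (totals, LOI, the six compositions, the yield, glass mass) starting from the weights for 250.0 pbw of glass as quoted within the problem or the answer.
Target oxide masses per 250.0 pbw vitreous product:
  MgO: 28.47% × 250.0 = 71.18 pbw
  B2O3: 6.884% × 250.0 = 17.21 pbw
  K2O: 4.571% × 250.0 = 11.43 pbw
  ZrO2: 12.73% × 250.0 = 31.82 pbw
  SiO2: 46.44% × 250.0 = 116.1 pbw
  BaO: 0.9083% × 250.0 = 2.271 pbw
Mass-balance tally per oxide applying the batch weights above, at the basis given (sum by sum, the targets are met net of answer rounding effects):
  MgO: 159.0·0.3161 + 21.25·0.9848 = 71.19 pbw (target 71.18 pbw)
  B2O3: 30.57·0.5629 = 17.21 pbw (target 17.21 pbw)
  K2O: 16.82·0.6795 = 11.43 pbw (target 11.43 pbw)
  ZrO2: 47.22·0.6740 = 31.83 pbw (target 31.82 pbw)
  SiO2: 47.22·0.3250 + 159.0·0.6338 = 116.1 pbw (target 116.1 pbw)
  BaO: 2.941·0.7722 = 2.271 pbw (target 2.271 pbw)
Glass-mass sanity pass: Σ batch − LOI loss = 250.0 pbw (the Σ of target masses is 250.0 pbw; against the stated basis, 250.0 pbw — deltas are rounding alone).
Adding the batch up: Σ batch = 277.8 pbw; ignition loss, Σ(batch × LOI) = 27.76 pbw; as yield: glass ÷ batch → 90.01%.

Revised batch per 250.0 pbw vitreous product:
  zircon sand: 47.22 pbw
  BaCO3: 2.941 pbw
  Mg3Si4O10(OH)2: 159.0 pbw
  orthoboric acid: 30.57 pbw
  periclase: 21.25 pbw
  potash: 16.82 pbw
Total batch = 277.8 pbw; LOI loss = 27.76 pbw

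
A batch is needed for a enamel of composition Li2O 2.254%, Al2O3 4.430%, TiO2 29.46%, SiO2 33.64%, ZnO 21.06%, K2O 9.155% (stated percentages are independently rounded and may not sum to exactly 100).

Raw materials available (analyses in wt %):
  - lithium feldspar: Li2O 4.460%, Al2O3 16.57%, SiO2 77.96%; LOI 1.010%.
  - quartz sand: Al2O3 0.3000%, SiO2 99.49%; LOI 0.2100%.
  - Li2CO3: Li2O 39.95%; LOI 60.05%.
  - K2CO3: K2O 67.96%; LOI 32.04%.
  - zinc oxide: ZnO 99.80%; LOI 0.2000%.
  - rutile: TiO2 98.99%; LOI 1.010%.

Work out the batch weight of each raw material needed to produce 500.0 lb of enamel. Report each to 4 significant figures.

Batch per 500.0 lb enamel:
  lithium feldspar: 132.5 lb
  quartz sand: 65.24 lb
  Li2CO3: 13.42 lb
  K2CO3: 67.36 lb
  zinc oxide: 105.5 lb
  rutile: 148.8 lb
Total batch = 532.8 lb; LOI loss = 32.83 lb; yield = 93.84%

Values along the way are shown rounded to 4 significant figures when written out — every computation holds full precision at all times — each reported value is rounded a single time; derived quantities (ignition loss, net glass mass, the six compositions, totals, the yield) are computed at exact precision starting from the weights at 500.0 lb of glass as written in the question or the answer.
Per-oxide target masses for 500.0 lb enamel:
  Li2O: 2.254% × 500.0 = 11.27 lb
  Al2O3: 4.430% × 500.0 = 22.15 lb
  TiO2: 29.46% × 500.0 = 147.3 lb
  SiO2: 33.64% × 500.0 = 168.2 lb
  ZnO: 21.06% × 500.0 = 105.3 lb
  K2O: 9.155% × 500.0 = 45.78 lb
A balance pass over the oxides, on the weights just shown, at the basis given (delivered sums recover each target up to rounding of the answer):
  Li2O: 132.5·0.04460 + 13.42·0.3995 = 11.27 lb (target 11.27 lb)
  Al2O3: 132.5·0.1657 + 65.24·0.003000 = 22.15 lb (target 22.15 lb)
  TiO2: 148.8·0.9899 = 147.3 lb (target 147.3 lb)
  SiO2: 132.5·0.7796 + 65.24·0.9949 = 168.2 lb (target 168.2 lb)
  ZnO: 105.5·0.9980 = 105.3 lb (target 105.3 lb)
  K2O: 67.36·0.6796 = 45.78 lb (target 45.78 lb)
Glass mass check: Σ batch − LOI loss = 500.0 lb (the Σ of target masses is 500.0 lb; against the stated basis, 500.0 lb — gaps are rounding artifacts).
Adding the batch up: Σ batch = 532.8 lb; Σ batch·LOI gives LOI loss = 32.83 lb; yield: glass divided by total = 93.84%.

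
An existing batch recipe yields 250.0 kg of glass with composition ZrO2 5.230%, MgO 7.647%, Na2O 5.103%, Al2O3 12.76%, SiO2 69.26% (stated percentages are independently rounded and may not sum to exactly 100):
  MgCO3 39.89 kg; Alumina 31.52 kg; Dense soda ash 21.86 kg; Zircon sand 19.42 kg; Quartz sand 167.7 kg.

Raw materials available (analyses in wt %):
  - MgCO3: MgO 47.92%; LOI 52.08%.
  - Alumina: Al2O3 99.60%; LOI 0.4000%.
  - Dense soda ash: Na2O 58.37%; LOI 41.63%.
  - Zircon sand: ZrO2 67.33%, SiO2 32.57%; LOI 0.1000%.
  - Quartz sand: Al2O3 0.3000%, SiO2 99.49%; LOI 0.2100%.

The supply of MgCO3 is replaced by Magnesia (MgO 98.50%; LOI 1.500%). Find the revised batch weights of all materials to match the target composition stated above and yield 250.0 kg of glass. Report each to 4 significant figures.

In-progress results are shown (rounded to 4 significant digits) in the working; every computation holds full precision through every step — each reported number takes exactly one rounding. All derived quantities, including ignition loss, glass mass, the five compositions, totals, yield, are recomputed from the weighed amounts per 250.0 kg of glass at exact precision, as written in either problem or answer.
Target oxide masses per 250.0 kg glass:
  ZrO2: 5.230% × 250.0 = 13.08 kg
  MgO: 7.647% × 250.0 = 19.12 kg
  Na2O: 5.103% × 250.0 = 12.76 kg
  Al2O3: 12.76% × 250.0 = 31.90 kg
  SiO2: 69.26% × 250.0 = 173.2 kg
Balance tally, oxide-wise, with the batch weights as given, per the basis as stated (target by target, the sums agree up to rounding of the answer):
  ZrO2: 19.42·0.6733 = 13.08 kg (target 13.08 kg)
  MgO: 19.41·0.9850 = 19.12 kg (target 19.12 kg)
  Na2O: 21.86·0.5837 = 12.76 kg (target 12.76 kg)
  Al2O3: 31.52·0.9960 + 167.7·0.003000 = 31.90 kg (target 31.90 kg)
  SiO2: 19.42·0.3257 + 167.7·0.9949 = 173.2 kg (target 173.2 kg)
Mass balance on the glass: the batch minus its LOI: 250.0 kg (oxide target masses add up to 250.0 kg; against the stated basis, 250.0 kg — rounding explains the deltas).
Total batch = Σ batch = 259.9 kg; ignition loss, Σ(batch × LOI) = 9.889 kg; as yield: glass ÷ batch → 96.20%.

Revised batch per 250.0 kg glass:
  Magnesia: 19.41 kg
  Alumina: 31.52 kg
  Dense soda ash: 21.86 kg
  Zircon sand: 19.42 kg
  Quartz sand: 167.7 kg
Total batch = 259.9 kg; LOI loss = 9.889 kg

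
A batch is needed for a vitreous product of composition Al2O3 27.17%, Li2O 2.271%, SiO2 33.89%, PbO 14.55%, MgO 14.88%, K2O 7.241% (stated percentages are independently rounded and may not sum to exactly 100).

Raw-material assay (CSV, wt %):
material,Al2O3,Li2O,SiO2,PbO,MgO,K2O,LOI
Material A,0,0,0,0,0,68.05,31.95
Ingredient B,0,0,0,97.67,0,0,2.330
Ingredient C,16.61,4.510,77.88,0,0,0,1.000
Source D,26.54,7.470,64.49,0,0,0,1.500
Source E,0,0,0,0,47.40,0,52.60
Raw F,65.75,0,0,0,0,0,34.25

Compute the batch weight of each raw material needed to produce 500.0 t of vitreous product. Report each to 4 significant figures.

Full precision is kept at all times — the intermediate values are shown, rounded to 4 significant figures, when written out. Each reported value is rounded once only. Derived quantities, which include the yield, net glass mass, the totals, six oxide percentages, LOI, are computed at full precision, exactly as shown in the question or the answer, from the weighed amounts at 500.0 t of glass.
Target masses of each oxide per 500.0 t vitreous product:
  Al2O3: 27.17% × 500.0 = 135.8 t
  Li2O: 2.271% × 500.0 = 11.36 t
  SiO2: 33.89% × 500.0 = 169.4 t
  PbO: 14.55% × 500.0 = 72.75 t
  MgO: 14.88% × 500.0 = 74.40 t
  K2O: 7.241% × 500.0 = 36.20 t
Checking each oxide sum with the batch weights as given, versus the basis set out (oxide sums agree with the targets modulo rounding of the values):
  Al2O3: 183.4·0.1661 + 41.29·0.2654 + 143.6·0.6575 = 135.8 t (target 135.8 t)
  Li2O: 183.4·0.04510 + 41.29·0.07470 = 11.36 t (target 11.36 t)
  SiO2: 183.4·0.7788 + 41.29·0.6449 = 169.5 t (target 169.4 t)
  PbO: 74.49·0.9767 = 72.75 t (target 72.75 t)
  MgO: 157.0·0.4740 = 74.42 t (target 74.40 t)
  K2O: 53.20·0.6805 = 36.20 t (target 36.20 t)
Glass-mass closure: whole batch net of LOI = 500.0 t (targets for the oxides total 500.0 t; against the stated basis, 500.0 t — differing by rounding only).
Summing the batch: Σ batch = 653.0 t; ignition loss, Σ(batch × LOI) = 153.0 t; as yield: glass ÷ batch → 76.58%.

Batch per 500.0 t vitreous product:
  Material A: 53.20 t
  Ingredient B: 74.49 t
  Ingredient C: 183.4 t
  Source D: 41.29 t
  Source E: 157.0 t
  Raw F: 143.6 t
Total batch = 653.0 t; LOI loss = 153.0 t; yield = 76.58%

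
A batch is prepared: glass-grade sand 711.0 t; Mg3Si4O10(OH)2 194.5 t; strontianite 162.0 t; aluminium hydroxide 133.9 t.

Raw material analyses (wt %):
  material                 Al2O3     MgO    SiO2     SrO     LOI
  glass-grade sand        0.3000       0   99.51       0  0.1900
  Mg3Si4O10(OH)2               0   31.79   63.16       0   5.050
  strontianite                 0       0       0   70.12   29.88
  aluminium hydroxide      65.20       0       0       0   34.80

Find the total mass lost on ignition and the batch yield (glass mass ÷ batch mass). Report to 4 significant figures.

Values along the way are shown rounded off to 4 significant figures within the worked lines. Exact precision is maintained end to end. Every reported value receives exactly one rounding. All derived quantities (yield, ignition loss, the four compositions, net glass mass, totals) are carried from the batch weights at 1095 t of glass at full precision, as quoted within the question or the answer.
Loss on ignition, line by line:
  glass-grade sand: 711.0 × 0.001900 = 1.351 t
  Mg3Si4O10(OH)2: 194.5 × 0.05050 = 9.822 t
  strontianite: 162.0 × 0.2988 = 48.41 t
  aluminium hydroxide: 133.9 × 0.3480 = 46.60 t
Total LOI = 106.2 t
Glass = batch − LOI = 1201 − 106.2 = 1095 t

LOI loss = 106.2 t; glass = 1095 t; yield = 91.16%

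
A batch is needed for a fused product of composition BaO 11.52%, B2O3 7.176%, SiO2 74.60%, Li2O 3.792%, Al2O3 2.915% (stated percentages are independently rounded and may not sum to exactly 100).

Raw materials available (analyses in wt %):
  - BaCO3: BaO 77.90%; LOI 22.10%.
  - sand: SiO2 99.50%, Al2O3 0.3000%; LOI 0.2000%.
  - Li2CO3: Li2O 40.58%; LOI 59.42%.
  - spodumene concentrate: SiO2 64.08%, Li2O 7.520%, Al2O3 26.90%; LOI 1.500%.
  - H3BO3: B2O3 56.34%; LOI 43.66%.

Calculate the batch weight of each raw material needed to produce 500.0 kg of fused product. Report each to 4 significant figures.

Batch per 500.0 kg fused product:
  BaCO3: 73.94 kg
  sand: 342.4 kg
  Li2CO3: 37.39 kg
  spodumene concentrate: 50.36 kg
  H3BO3: 63.68 kg
Total batch = 567.8 kg; LOI loss = 67.80 kg; yield = 88.06%

All arithmetic runs at full float precision end to end. Working values are displayed rounded off to 4 significant figures when written out. Exactly one rounding lands on every reported number — derived quantities (the yield, five oxide percentages, net glass mass, ignition loss, totals) are rebuilt at full float precision using the weight values for 500.0 kg of glass, as they appear in problem or answer.
Oxide mass targets, per 500.0 kg fused product:
  BaO: 11.52% × 500.0 = 57.60 kg
  B2O3: 7.176% × 500.0 = 35.88 kg
  SiO2: 74.60% × 500.0 = 373.0 kg
  Li2O: 3.792% × 500.0 = 18.96 kg
  Al2O3: 2.915% × 500.0 = 14.58 kg
Mass-balance tally per oxide working from each reported weight, per the basis as stated (summed amounts equal target values within answer rounding):
  BaO: 73.94·0.7790 = 57.60 kg (target 57.60 kg)
  B2O3: 63.68·0.5634 = 35.88 kg (target 35.88 kg)
  SiO2: 342.4·0.9950 + 50.36·0.6408 = 373.0 kg (target 373.0 kg)
  Li2O: 37.39·0.4058 + 50.36·0.07520 = 18.96 kg (target 18.96 kg)
  Al2O3: 342.4·0.003000 + 50.36·0.2690 = 14.57 kg (target 14.58 kg)
Mass balance on the glass: whole batch net of LOI = 500.0 kg (targets for the oxides total 500.0 kg; versus the stated basis of 500.0 kg — differing by rounding only).
Adding the batch up: Σ batch = 567.8 kg; ignition loss, Σ(batch × LOI) = 67.80 kg; as yield: glass ÷ batch → 88.06%.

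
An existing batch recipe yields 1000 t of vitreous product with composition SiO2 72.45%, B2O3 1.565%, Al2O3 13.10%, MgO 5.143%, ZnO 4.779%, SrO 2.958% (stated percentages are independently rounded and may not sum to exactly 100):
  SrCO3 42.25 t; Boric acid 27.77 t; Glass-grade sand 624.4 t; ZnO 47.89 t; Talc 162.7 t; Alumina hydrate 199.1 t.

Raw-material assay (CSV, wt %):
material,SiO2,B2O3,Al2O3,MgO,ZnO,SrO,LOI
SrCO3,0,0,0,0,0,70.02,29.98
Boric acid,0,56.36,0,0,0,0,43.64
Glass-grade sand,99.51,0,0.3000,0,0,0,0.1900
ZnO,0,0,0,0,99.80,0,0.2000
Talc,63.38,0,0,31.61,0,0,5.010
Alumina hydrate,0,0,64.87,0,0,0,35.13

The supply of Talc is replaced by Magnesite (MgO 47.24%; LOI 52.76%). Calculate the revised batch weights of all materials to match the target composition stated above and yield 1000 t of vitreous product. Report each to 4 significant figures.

In-progress results are shown rounded to 4 significant figures at each printed step; every computation keeps full float precision in every operation. Exactly one rounding lands on each reported figure — derived quantities are recomputed in full float precision (glass mass, yield, the six compositions, ignition loss, totals) using the weight values per 1000 t of glass, exactly as printed in question or answer.
The oxide mass targets at 1000 t vitreous product:
  SiO2: 72.45% × 1000 = 724.5 t
  B2O3: 1.565% × 1000 = 15.65 t
  Al2O3: 13.10% × 1000 = 131.0 t
  MgO: 5.143% × 1000 = 51.43 t
  ZnO: 4.779% × 1000 = 47.79 t
  SrO: 2.958% × 1000 = 29.58 t
Mass-balance tally per oxide working from each reported weight, on the stated basis (each sum matches its target mass given rounding of the digits):
  SiO2: 728.1·0.9951 = 724.5 t (target 724.5 t)
  B2O3: 27.77·0.5636 = 15.65 t (target 15.65 t)
  Al2O3: 728.1·0.003000 + 198.6·0.6487 = 131.0 t (target 131.0 t)
  MgO: 108.9·0.4724 = 51.44 t (target 51.43 t)
  ZnO: 47.89·0.9980 = 47.79 t (target 47.79 t)
  SrO: 42.25·0.7002 = 29.58 t (target 29.58 t)
Glass-mass closure: total batch − LOI = 1000 t (oxide target masses add up to 1000 t; versus the stated basis of 1000 t — differing by rounding only).
Batch total: Σ batch = 1154 t; loss to ignition Σ batch·LOI = 153.5 t; glass ÷ batch gives a yield of 86.69%.

Revised batch per 1000 t vitreous product:
  SrCO3: 42.25 t
  Boric acid: 27.77 t
  Glass-grade sand: 728.1 t
  ZnO: 47.89 t
  Magnesite: 108.9 t
  Alumina hydrate: 198.6 t
Total batch = 1154 t; LOI loss = 153.5 t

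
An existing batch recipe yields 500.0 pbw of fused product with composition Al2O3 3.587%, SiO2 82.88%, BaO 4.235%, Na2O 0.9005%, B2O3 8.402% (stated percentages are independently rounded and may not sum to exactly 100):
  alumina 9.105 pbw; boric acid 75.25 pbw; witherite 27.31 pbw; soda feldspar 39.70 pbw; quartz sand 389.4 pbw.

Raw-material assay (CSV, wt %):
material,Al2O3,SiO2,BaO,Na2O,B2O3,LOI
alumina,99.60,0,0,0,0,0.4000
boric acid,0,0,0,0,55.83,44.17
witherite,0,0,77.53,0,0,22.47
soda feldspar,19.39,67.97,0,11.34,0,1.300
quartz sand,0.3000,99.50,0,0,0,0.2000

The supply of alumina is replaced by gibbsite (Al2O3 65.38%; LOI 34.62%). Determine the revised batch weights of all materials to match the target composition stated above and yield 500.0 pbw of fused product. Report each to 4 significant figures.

All internal work holds full float precision in all steps; in-progress results are displayed rounded to four significant figures in the printout — each reported number is rounded a single time. Derived quantities, which include net glass mass, five oxide percentages, totals, yield, ignition loss, are rebuilt in exact precision, as written in the question or the answer, from the batch weights at 500.0 pbw of glass.
Oxide-by-oxide targets in 500.0 pbw fused product:
  Al2O3: 3.587% × 500.0 = 17.93 pbw
  SiO2: 82.88% × 500.0 = 414.4 pbw
  BaO: 4.235% × 500.0 = 21.18 pbw
  Na2O: 0.9005% × 500.0 = 4.502 pbw
  B2O3: 8.402% × 500.0 = 42.01 pbw
Sums-versus-targets review applying the batch weights above, relative to the basis at hand (oxide sums agree with the targets once rounding is allowed for):
  Al2O3: 13.87·0.6538 + 39.70·0.1939 + 389.4·0.003000 = 17.93 pbw (target 17.93 pbw)
  SiO2: 39.70·0.6797 + 389.4·0.9950 = 414.4 pbw (target 414.4 pbw)
  BaO: 27.31·0.7753 = 21.17 pbw (target 21.18 pbw)
  Na2O: 39.70·0.1134 = 4.502 pbw (target 4.502 pbw)
  B2O3: 75.25·0.5583 = 42.01 pbw (target 42.01 pbw)
Consistency of the glass mass: batch total minus LOI = 500.1 pbw (per-oxide target masses sum to 500.0 pbw; the stated basis being 500.0 pbw — differing by rounding only).
Summing the batch: Σ batch = 545.5 pbw; the LOI term Σ batch·LOI equals 45.47 pbw; glass ÷ batch gives a yield of 91.66%.

Revised batch per 500.0 pbw fused product:
  gibbsite: 13.87 pbw
  boric acid: 75.25 pbw
  witherite: 27.31 pbw
  soda feldspar: 39.70 pbw
  quartz sand: 389.4 pbw
Total batch = 545.5 pbw; LOI loss = 45.47 pbw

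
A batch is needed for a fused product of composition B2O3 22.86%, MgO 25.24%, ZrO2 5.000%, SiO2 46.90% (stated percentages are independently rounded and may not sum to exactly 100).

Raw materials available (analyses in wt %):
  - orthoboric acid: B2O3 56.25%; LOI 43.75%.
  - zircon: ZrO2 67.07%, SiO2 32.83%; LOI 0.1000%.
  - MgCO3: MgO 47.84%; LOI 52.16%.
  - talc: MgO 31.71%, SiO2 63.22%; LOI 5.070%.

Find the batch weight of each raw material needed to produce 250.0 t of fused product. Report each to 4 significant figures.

Batch per 250.0 t fused product:
  orthoboric acid: 101.6 t
  zircon: 18.64 t
  MgCO3: 15.38 t
  talc: 175.8 t
Total batch = 311.4 t; LOI loss = 61.40 t; yield = 80.28%

Every computation holds full precision through every step. Values along the way are rounded to four significant figures when quoted. Exactly one rounding is applied to every reported value. All derived quantities are carried at full precision (LOI, four oxide percentages, glass mass, the yield, totals) starting from the weights on 250.0 t of glass as given in problem or answer.
Target masses of each oxide per 250.0 t fused product:
  B2O3: 22.86% × 250.0 = 57.15 t
  MgO: 25.24% × 250.0 = 63.10 t
  ZrO2: 5.000% × 250.0 = 12.50 t
  SiO2: 46.90% × 250.0 = 117.2 t
Balance tally, oxide-wise, on the weights just shown, for the quoted basis mass (each sum matches its target mass once rounding is allowed for):
  B2O3: 101.6·0.5625 = 57.15 t (target 57.15 t)
  MgO: 15.38·0.4784 + 175.8·0.3171 = 63.10 t (target 63.10 t)
  ZrO2: 18.64·0.6707 = 12.50 t (target 12.50 t)
  SiO2: 18.64·0.3283 + 175.8·0.6322 = 117.3 t (target 117.2 t)
Glass-mass sanity pass: whole batch net of LOI = 250.0 t (targets for the oxides total 250.0 t; against the stated basis, 250.0 t — rounding explains the deltas).
Batch total: Σ batch = 311.4 t; LOI removed, Σ of batch·LOI: 61.40 t; as yield: glass ÷ batch → 80.28%.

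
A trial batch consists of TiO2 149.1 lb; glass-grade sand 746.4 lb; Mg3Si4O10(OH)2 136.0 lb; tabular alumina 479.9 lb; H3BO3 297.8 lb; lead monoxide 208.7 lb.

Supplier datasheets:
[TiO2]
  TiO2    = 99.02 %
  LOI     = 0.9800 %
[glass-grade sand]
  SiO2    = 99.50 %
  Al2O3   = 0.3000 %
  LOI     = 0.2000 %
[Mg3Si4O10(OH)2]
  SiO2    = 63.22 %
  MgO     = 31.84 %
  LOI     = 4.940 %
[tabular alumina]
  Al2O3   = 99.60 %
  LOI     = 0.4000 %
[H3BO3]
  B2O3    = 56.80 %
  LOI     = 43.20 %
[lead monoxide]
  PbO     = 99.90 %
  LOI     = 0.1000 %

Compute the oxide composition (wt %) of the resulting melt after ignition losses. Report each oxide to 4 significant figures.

Glass mass = 1877 lb (batch 2018 − LOI 140.5).
Composition: SiO2 44.14%, PbO 11.11%, B2O3 9.010%, MgO 2.306%, Al2O3 25.58%, TiO2 7.864%

All internal work maintains full precision in all steps; mid-chain values are shown rounded to 4 significant figures across the worked steps — each reported number receives exactly one rounding — the derived quantities (the totals, ignition loss, glass mass, six oxide percentages, yield) are carried at full float precision from the weighed amounts on 1877 lb of glass exactly as shown in the problem or the answer.
Oxide-by-oxide delivered mass:
  SiO2: 746.4·0.9950 + 136.0·0.6322 = 828.6 lb
  PbO: 208.7·0.9990 = 208.5 lb
  B2O3: 297.8·0.5680 = 169.2 lb
  MgO: 136.0·0.3184 = 43.30 lb
  Al2O3: 746.4·0.003000 + 479.9·0.9960 = 480.2 lb
  TiO2: 149.1·0.9902 = 147.6 lb
LOI: 149.1·0.009800 + 746.4·0.002000 + 136.0·0.04940 + 479.9·0.004000 + 297.8·0.4320 + 208.7·0.001000 = 140.5 lb
Net of LOI, the glass mass = 2018 − 140.5 = 1877 lb (matching Σ of the oxides)
oxide / glass × 100 gives the wt %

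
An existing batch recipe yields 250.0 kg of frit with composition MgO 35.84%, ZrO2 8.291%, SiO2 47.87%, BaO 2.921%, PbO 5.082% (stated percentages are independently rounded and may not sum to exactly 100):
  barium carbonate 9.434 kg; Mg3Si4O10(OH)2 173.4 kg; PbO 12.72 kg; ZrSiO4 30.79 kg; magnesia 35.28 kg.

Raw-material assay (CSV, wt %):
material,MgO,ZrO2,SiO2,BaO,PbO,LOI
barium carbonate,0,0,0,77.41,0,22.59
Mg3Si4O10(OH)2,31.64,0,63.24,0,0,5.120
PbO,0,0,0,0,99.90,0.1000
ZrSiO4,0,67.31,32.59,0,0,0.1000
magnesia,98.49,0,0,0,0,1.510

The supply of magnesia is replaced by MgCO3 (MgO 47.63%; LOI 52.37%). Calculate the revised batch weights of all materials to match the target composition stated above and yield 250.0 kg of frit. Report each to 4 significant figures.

Revised batch per 250.0 kg frit:
  barium carbonate: 9.434 kg
  Mg3Si4O10(OH)2: 173.4 kg
  PbO: 12.72 kg
  ZrSiO4: 30.79 kg
  MgCO3: 72.95 kg
Total batch = 299.3 kg; LOI loss = 49.26 kg

The intermediate values are displayed, with 4-significant-figure rounding, at each printed step — full precision is carried from start to finish — each reported result is rounded a single time — derived quantities (ignition loss, the five compositions, the yield, totals, net glass mass) are rebuilt at full precision from the weighed amounts per 250.0 kg of glass as quoted within the problem or answer text.
The oxide mass targets at 250.0 kg frit:
  MgO: 35.84% × 250.0 = 89.60 kg
  ZrO2: 8.291% × 250.0 = 20.73 kg
  SiO2: 47.87% × 250.0 = 119.7 kg
  BaO: 2.921% × 250.0 = 7.302 kg
  PbO: 5.082% × 250.0 = 12.70 kg
Oxide-by-oxide audit applying the batch weights above, on the stated basis (sum by sum, the targets are met once rounding is allowed for):
  MgO: 173.4·0.3164 + 72.95·0.4763 = 89.61 kg (target 89.60 kg)
  ZrO2: 30.79·0.6731 = 20.72 kg (target 20.73 kg)
  SiO2: 173.4·0.6324 + 30.79·0.3259 = 119.7 kg (target 119.7 kg)
  BaO: 9.434·0.7741 = 7.303 kg (target 7.302 kg)
  PbO: 12.72·0.9990 = 12.71 kg (target 12.70 kg)
Glass-mass sanity pass: the batch minus its LOI: 250.0 kg (per-oxide target masses sum to 250.0 kg; basis as stated: 250.0 kg — a pure rounding effect).
Total batch = Σ batch = 299.3 kg; loss to ignition Σ batch·LOI = 49.26 kg; yield: glass divided by total = 83.54%.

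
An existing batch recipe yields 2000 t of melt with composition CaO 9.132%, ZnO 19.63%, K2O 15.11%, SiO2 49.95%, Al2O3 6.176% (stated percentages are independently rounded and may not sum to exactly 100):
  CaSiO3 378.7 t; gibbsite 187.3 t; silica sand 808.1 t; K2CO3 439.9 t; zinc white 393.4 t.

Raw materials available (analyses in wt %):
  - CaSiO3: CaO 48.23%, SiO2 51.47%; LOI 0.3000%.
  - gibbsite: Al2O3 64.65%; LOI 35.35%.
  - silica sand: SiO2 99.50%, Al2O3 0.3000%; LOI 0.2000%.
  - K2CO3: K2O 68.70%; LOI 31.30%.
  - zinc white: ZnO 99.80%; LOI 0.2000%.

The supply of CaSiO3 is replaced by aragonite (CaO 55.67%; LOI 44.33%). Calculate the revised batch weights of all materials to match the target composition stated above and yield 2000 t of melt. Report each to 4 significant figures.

The whole derivation keeps full float precision all the way through; in-progress results are displayed rounded to four significant digits when written out — every reported value is rounded exactly once. The derived quantities are recomputed from the batch weights at 2000 t of glass at exact precision (the yield, the totals, the five compositions, LOI, glass mass), as set out in the problem or answer text.
Per-oxide target masses for 2000 t melt:
  CaO: 9.132% × 2000 = 182.6 t
  ZnO: 19.63% × 2000 = 392.6 t
  K2O: 15.11% × 2000 = 302.2 t
  SiO2: 49.95% × 2000 = 999.0 t
  Al2O3: 6.176% × 2000 = 123.5 t
Mass-balance tally per oxide using the reported weights, against the basis in use (delivered sums recover each target given rounding of the digits):
  CaO: 328.1·0.5567 = 182.7 t (target 182.6 t)
  ZnO: 393.4·0.9980 = 392.6 t (target 392.6 t)
  K2O: 439.9·0.6870 = 302.2 t (target 302.2 t)
  SiO2: 1004·0.9950 = 999.0 t (target 999.0 t)
  Al2O3: 186.4·0.6465 + 1004·0.003000 = 123.5 t (target 123.5 t)
Glass-mass bookkeeping: the batch minus its LOI: 2000 t (summing oxide targets gives 2000 t; the stated basis being 2000 t — gaps are rounding artifacts).
Adding the batch up: Σ batch = 2352 t; LOI removed, Σ of batch·LOI: 351.8 t; glass ÷ batch gives a yield of 85.04%.

Revised batch per 2000 t melt:
  aragonite: 328.1 t
  gibbsite: 186.4 t
  silica sand: 1004 t
  K2CO3: 439.9 t
  zinc white: 393.4 t
Total batch = 2352 t; LOI loss = 351.8 t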